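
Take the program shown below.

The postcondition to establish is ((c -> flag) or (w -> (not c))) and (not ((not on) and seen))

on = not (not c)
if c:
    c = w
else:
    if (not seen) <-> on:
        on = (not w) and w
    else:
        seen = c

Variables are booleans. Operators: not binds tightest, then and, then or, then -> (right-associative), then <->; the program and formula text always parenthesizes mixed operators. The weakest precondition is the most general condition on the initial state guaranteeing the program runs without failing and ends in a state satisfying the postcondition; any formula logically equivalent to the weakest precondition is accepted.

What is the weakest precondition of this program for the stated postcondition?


Working backward. After the program, ((c -> flag) or (w -> (not c))) and (not ((not on) and seen)) must hold.
Then branch requires ((w -> flag) or (w -> (not w))) and (not ((not on) and seen)); else branch requires (((not seen) <-> on) -> (((c -> flag) or (w -> (not c))) and (not seen))) and ((not ((not seen) <-> on)) -> (((c -> flag) or (w -> (not c))) and (not ((not on) and c)))).
Before the if: (c -> (((w -> flag) or (w -> (not w))) and (not ((not on) and seen)))) and ((not c) -> ((((not seen) <-> on) -> (((c -> flag) or (w -> (not c))) and (not seen))) and ((not ((not seen) <-> on)) -> (((c -> flag) or (w -> (not c))) and (not ((not on) and c))))))
Before on := not (not c): (c -> (((w -> flag) or (w -> (not w))) and (not ((not c) and seen)))) and ((not c) -> ((((not seen) <-> c) -> (((c -> flag) or (w -> (not c))) and (not seen))) and ((not ((not seen) <-> c)) -> ((c -> flag) or (w -> (not c))))))
Answer: WP = (c -> (((w -> flag) or (w -> (not w))) and (not ((not c) and seen)))) and ((not c) -> ((((not seen) <-> c) -> (((c -> flag) or (w -> (not c))) and (not seen))) and ((not ((not seen) <-> c)) -> ((c -> flag) or (w -> (not c))))))


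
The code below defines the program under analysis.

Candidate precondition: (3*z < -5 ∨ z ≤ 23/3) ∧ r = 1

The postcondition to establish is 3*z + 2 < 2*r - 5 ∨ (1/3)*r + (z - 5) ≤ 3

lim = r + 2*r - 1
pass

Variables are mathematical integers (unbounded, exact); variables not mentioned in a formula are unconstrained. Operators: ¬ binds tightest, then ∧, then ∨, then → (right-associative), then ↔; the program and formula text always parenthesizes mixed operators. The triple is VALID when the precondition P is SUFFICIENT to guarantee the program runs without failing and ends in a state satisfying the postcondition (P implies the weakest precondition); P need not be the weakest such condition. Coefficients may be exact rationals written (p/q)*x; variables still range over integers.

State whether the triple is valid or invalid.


Working backward. After the program, the postcondition 3*z + 2 < 2*r - 5 ∨ (1/3)*r + (z - 5) ≤ 3 must hold; in canonical form it is 3*z < 2*r - 7 ∨ (1/3)*r + z ≤ 8.
Before skip: 3*z < 2*r - 7 ∨ (1/3)*r + z ≤ 8
Before lim := r + 2*r - 1: 3*z < 2*r - 7 ∨ (1/3)*r + z ≤ 8
The weakest precondition is 3*z < 2*r - 7 ∨ (1/3)*r + z ≤ 8.
Check whether (3*z < -5 ∨ z ≤ 23/3) ∧ r = 1 implies it.
Every state satisfying the precondition satisfies the weakest precondition: the implication holds.
Answer: valid


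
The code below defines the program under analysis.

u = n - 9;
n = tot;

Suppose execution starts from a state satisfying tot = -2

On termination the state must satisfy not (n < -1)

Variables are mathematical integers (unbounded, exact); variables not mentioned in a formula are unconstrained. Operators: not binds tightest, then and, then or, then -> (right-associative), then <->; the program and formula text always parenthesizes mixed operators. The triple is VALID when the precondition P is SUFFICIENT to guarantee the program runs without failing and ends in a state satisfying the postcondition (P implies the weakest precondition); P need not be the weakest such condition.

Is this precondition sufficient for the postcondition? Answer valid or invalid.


Working backward. After the program, not (n < -1) must hold.
Before n := tot: not (tot < -1)
Before u := n - 9: not (tot < -1)
The weakest precondition is not (tot < -1).
Check whether tot = -2 implies it.
Countermodel: at the initial state tot = -2, the precondition holds but the weakest precondition fails.
Answer: invalid


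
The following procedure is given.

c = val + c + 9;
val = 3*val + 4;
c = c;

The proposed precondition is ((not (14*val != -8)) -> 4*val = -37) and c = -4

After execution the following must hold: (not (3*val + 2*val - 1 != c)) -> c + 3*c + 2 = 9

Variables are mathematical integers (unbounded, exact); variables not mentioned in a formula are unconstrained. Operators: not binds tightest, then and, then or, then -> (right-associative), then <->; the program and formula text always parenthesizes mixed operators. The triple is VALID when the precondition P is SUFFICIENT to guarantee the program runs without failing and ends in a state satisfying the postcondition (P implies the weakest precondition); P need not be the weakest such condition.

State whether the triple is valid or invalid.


Working backward. After the program, the postcondition (not (3*val + 2*val - 1 != c)) -> c + 3*c + 2 = 9 must hold; in canonical form it is (not (5*val != c + 1)) -> 4*c = 7.
Before c := c: (not (5*val != c + 1)) -> 4*c = 7
Before val := 3*val + 4: (not (15*val != c - 19)) -> 4*c = 7
Before c := val + c + 9: (not (14*val != c - 10)) -> 4*c + 4*val = -29
The weakest precondition is (not (14*val != c - 10)) -> 4*c + 4*val = -29.
Check whether ((not (14*val != -8)) -> 4*val = -37) and c = -4 implies it.
Countermodel: at the initial state c = -4, val = -1, the precondition holds but the weakest precondition fails.
Answer: invalid


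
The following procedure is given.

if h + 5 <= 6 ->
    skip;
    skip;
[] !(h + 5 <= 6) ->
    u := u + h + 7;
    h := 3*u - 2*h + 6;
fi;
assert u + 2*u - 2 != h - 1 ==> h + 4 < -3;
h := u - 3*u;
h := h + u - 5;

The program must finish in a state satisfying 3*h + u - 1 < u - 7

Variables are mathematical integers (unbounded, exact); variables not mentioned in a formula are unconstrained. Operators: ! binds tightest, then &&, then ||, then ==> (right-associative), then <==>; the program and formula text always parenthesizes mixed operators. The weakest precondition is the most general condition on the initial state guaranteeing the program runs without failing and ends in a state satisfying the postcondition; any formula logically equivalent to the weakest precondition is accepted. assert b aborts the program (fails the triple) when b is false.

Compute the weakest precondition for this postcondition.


Working backward. After the program, the postcondition 3*h + u - 1 < u - 7 must hold; in canonical form it is 3*h < -6.
Before h := h + u - 5: 3*h + 3*u < 9
Before h := u - 3*u: 3*u > -9
Before assert u + 2*u - 2 != h - 1 ==> h + 4 < -3: (3*u != h + 1 ==> h < -7) && 3*u > -9
Then branch requires (3*u != h + 1 ==> h < -7) && 3*u > -9; else branch requires (2*h != 7 ==> h + 3*u < -34) && 3*h + 3*u > -30.
Before the if: (h <= 1 ==> ((3*u != h + 1 ==> h < -7) && 3*u > -9)) && ((!(h <= 1)) ==> ((2*h != 7 ==> h + 3*u < -34) && 3*h + 3*u > -30))
Answer: WP = (h <= 1 ==> ((3*u != h + 1 ==> h < -7) && 3*u > -9)) && ((!(h <= 1)) ==> ((2*h != 7 ==> h + 3*u < -34) && 3*h + 3*u > -30))


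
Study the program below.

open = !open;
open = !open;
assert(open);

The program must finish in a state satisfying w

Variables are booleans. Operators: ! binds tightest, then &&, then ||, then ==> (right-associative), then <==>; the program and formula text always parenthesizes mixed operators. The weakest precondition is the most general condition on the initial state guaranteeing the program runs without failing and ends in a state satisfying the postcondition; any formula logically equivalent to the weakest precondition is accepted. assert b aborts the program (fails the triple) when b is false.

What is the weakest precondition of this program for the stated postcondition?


Working backward. After the program, w must hold.
Before assert open: open && w
Before open := !open: (!open) && w
Before open := !open: open && w
Answer: WP = open && w


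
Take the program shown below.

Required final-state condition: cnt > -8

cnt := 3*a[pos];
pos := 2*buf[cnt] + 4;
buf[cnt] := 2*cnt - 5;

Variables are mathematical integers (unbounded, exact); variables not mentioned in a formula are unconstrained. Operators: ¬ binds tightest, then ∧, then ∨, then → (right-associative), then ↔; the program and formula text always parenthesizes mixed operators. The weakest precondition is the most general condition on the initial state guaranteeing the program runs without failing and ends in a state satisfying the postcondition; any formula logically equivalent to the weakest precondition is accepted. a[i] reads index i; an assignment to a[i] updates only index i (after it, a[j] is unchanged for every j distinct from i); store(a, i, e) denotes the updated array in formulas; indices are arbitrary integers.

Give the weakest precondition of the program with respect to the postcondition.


Working backward. After the program, cnt > -8 must hold.
Before buf[cnt] := 2*cnt - 5: cnt > -8
Before pos := 2*buf[cnt] + 4: cnt > -8
Before cnt := 3*a[pos]: 3*a[pos] > -8
Answer: WP = 3*a[pos] > -8


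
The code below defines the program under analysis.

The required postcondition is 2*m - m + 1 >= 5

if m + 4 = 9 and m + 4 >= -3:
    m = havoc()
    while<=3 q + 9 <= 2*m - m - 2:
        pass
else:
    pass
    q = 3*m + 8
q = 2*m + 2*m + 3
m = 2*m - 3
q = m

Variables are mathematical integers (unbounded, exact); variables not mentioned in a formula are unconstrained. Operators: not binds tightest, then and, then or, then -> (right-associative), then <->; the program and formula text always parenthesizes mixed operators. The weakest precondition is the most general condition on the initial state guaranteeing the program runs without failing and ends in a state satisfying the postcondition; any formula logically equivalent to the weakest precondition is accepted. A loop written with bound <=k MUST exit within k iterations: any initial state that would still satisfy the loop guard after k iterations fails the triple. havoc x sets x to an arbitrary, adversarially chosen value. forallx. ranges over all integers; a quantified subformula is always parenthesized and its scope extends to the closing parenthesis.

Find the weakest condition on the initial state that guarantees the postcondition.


Working backward. After the program, the postcondition 2*m - m + 1 >= 5 must hold; in canonical form it is m >= 4.
Before q := m: m >= 4
Before m := 2*m - 3: 2*m >= 7
Before q := 2*m + 2*m + 3: 2*m >= 7
Then branch requires forall m_1. ((q <= m_1 - 11 -> ((q <= m_1 - 11 -> ((q <= m_1 - 11 -> ((not (q <= m_1 - 11)) and 2*m_1 >= 7)) and ((not (q <= m_1 - 11)) -> 2*m_1 >= 7))) and ((not (q <= m_1 - 11)) -> 2*m_1 >= 7))) and ((not (q <= m_1 - 11)) -> 2*m_1 >= 7)); else branch requires 2*m >= 7.
Before the if: ((m = 5 and m >= -7) -> (forall m_1. ((q <= m_1 - 11 -> ((q <= m_1 - 11 -> ((q <= m_1 - 11 -> ((not (q <= m_1 - 11)) and 2*m_1 >= 7)) and ((not (q <= m_1 - 11)) -> 2*m_1 >= 7))) and ((not (q <= m_1 - 11)) -> 2*m_1 >= 7))) and ((not (q <= m_1 - 11)) -> 2*m_1 >= 7)))) and ((not (m = 5 and m >= -7)) -> 2*m >= 7)
Answer: WP = ((m = 5 and m >= -7) -> (forall m_1. ((q <= m_1 - 11 -> ((q <= m_1 - 11 -> ((q <= m_1 - 11 -> ((not (q <= m_1 - 11)) and 2*m_1 >= 7)) and ((not (q <= m_1 - 11)) -> 2*m_1 >= 7))) and ((not (q <= m_1 - 11)) -> 2*m_1 >= 7))) and ((not (q <= m_1 - 11)) -> 2*m_1 >= 7)))) and ((not (m = 5 and m >= -7)) -> 2*m >= 7)


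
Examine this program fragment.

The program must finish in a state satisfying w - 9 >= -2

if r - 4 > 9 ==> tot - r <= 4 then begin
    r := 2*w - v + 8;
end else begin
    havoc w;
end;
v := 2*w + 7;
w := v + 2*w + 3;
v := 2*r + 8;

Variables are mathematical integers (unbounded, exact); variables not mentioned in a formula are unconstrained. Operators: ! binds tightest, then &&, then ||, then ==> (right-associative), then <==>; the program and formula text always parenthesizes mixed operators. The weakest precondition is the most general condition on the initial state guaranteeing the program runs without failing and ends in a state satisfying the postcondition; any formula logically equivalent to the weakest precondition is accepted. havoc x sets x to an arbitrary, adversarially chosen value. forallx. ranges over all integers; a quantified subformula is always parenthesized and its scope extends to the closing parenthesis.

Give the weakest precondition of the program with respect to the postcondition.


Working backward. After the program, the postcondition w - 9 >= -2 must hold; in canonical form it is w >= 7.
Before v := 2*r + 8: w >= 7
Before w := v + 2*w + 3: v + 2*w >= 4
Before v := 2*w + 7: 4*w >= -3
Then branch requires 4*w >= -3; else branch requires forall w_1. 4*w_1 >= -3.
Before the if: ((r > 13 ==> tot <= r + 4) ==> 4*w >= -3) && ((!(r > 13 ==> tot <= r + 4)) ==> (forall w_1. 4*w_1 >= -3))
Answer: WP = ((r > 13 ==> tot <= r + 4) ==> 4*w >= -3) && ((!(r > 13 ==> tot <= r + 4)) ==> (forall w_1. 4*w_1 >= -3))


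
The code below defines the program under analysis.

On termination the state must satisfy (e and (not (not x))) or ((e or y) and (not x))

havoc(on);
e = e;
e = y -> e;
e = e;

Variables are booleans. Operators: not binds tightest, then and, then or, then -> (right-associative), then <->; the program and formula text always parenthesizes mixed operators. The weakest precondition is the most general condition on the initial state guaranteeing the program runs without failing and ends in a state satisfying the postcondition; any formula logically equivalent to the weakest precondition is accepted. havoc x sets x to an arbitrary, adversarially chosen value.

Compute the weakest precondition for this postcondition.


Working backward. After the program, the postcondition (e and (not (not x))) or ((e or y) and (not x)) must hold; in canonical form it is (e and x) or ((e or y) and (not x)).
Before e := e: (e and x) or ((e or y) and (not x))
Before e := y -> e: ((y -> e) and x) or (((y -> e) or y) and (not x))
Before e := e: ((y -> e) and x) or (((y -> e) or y) and (not x))
Before havoc on: ((y -> e) and x) or (((y -> e) or y) and (not x))
Answer: WP = ((y -> e) and x) or (((y -> e) or y) and (not x))


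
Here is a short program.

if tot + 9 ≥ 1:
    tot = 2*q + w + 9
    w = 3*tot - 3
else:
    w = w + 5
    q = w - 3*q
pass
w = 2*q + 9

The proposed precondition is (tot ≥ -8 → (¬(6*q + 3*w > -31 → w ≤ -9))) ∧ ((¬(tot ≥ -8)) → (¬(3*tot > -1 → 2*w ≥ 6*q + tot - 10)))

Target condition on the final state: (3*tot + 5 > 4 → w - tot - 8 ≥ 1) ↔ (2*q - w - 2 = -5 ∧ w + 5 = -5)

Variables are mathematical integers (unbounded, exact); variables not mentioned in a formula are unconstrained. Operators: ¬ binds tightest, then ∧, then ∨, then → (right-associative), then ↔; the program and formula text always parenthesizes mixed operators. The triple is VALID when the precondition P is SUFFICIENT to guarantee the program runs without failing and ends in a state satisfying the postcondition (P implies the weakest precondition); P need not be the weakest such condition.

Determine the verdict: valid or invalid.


Working backward. After the program, the postcondition (3*tot + 5 > 4 → w - tot - 8 ≥ 1) ↔ (2*q - w - 2 = -5 ∧ w + 5 = -5) must hold; in canonical form it is (3*tot > -1 → w ≥ tot + 9) ↔ (2*q = w - 3 ∧ w = -10).
Before w := 2*q + 9: ¬(3*tot > -1 → 2*q ≥ tot)
Before skip: ¬(3*tot > -1 → 2*q ≥ tot)
Then branch requires ¬(6*q + 3*w > -28 → w ≤ -9); else branch requires ¬(3*tot > -1 → 2*w ≥ 6*q + tot - 10).
Before the if: (tot ≥ -8 → (¬(6*q + 3*w > -28 → w ≤ -9))) ∧ ((¬(tot ≥ -8)) → (¬(3*tot > -1 → 2*w ≥ 6*q + tot - 10)))
The weakest precondition is (tot ≥ -8 → (¬(6*q + 3*w > -28 → w ≤ -9))) ∧ ((¬(tot ≥ -8)) → (¬(3*tot > -1 → 2*w ≥ 6*q + tot - 10))).
Check whether (tot ≥ -8 → (¬(6*q + 3*w > -31 → w ≤ -9))) ∧ ((¬(tot ≥ -8)) → (¬(3*tot > -1 → 2*w ≥ 6*q + tot - 10))) implies it.
Countermodel: at the initial state q = -5, tot = -8, w = 0, the precondition holds but the weakest precondition fails.
Answer: invalid


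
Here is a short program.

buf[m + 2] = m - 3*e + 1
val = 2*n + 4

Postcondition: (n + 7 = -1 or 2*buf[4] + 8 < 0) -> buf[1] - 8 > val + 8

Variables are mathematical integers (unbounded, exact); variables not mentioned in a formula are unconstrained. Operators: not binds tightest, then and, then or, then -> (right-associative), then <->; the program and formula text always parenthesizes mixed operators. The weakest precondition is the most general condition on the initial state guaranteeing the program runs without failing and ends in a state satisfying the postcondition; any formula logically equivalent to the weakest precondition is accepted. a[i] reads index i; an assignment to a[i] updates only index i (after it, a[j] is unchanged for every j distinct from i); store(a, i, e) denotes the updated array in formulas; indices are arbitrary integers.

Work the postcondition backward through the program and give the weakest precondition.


Working backward. After the program, the postcondition (n + 7 = -1 or 2*buf[4] + 8 < 0) -> buf[1] - 8 > val + 8 must hold; in canonical form it is (n = -8 or 2*buf[4] < -8) -> buf[1] > val + 16.
Before val := 2*n + 4: (n = -8 or 2*buf[4] < -8) -> buf[1] > 2*n + 20
Before buf[m + 2] := m - 3*e + 1: (n = -8 or 2*store(buf, m + 2, -3*e + m + 1)[4] < -8) -> store(buf, m + 2, -3*e + m + 1)[1] > 2*n + 20
Answer: WP = (n = -8 or 2*store(buf, m + 2, -3*e + m + 1)[4] < -8) -> store(buf, m + 2, -3*e + m + 1)[1] > 2*n + 20


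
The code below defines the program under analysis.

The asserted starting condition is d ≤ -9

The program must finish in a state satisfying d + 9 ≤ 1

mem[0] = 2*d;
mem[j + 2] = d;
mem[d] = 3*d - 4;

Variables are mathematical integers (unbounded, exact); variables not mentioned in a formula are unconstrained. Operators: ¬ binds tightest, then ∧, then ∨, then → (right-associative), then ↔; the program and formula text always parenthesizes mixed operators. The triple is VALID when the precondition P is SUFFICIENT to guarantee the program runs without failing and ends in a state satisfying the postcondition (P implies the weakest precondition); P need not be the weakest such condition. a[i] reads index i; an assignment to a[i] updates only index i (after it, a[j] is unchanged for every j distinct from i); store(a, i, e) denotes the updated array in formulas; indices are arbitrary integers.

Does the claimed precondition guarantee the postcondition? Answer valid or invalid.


Working backward. After the program, the postcondition d + 9 ≤ 1 must hold; in canonical form it is d ≤ -8.
Before mem[d] := 3*d - 4: d ≤ -8
Before mem[j + 2] := d: d ≤ -8
Before mem[0] := 2*d: d ≤ -8
The weakest precondition is d ≤ -8.
Check whether d ≤ -9 implies it.
Every state satisfying the precondition satisfies the weakest precondition: the implication holds.
Answer: valid


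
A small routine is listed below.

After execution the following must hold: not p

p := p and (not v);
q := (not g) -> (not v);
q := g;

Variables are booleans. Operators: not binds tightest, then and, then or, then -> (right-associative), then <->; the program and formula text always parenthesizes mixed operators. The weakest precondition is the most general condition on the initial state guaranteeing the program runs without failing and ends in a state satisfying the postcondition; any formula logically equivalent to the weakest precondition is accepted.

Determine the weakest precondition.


Working backward. After the program, not p must hold.
Before q := g: not p
Before q := (not g) -> (not v): not p
Before p := p and (not v): not (p and (not v))
Answer: WP = not (p and (not v))


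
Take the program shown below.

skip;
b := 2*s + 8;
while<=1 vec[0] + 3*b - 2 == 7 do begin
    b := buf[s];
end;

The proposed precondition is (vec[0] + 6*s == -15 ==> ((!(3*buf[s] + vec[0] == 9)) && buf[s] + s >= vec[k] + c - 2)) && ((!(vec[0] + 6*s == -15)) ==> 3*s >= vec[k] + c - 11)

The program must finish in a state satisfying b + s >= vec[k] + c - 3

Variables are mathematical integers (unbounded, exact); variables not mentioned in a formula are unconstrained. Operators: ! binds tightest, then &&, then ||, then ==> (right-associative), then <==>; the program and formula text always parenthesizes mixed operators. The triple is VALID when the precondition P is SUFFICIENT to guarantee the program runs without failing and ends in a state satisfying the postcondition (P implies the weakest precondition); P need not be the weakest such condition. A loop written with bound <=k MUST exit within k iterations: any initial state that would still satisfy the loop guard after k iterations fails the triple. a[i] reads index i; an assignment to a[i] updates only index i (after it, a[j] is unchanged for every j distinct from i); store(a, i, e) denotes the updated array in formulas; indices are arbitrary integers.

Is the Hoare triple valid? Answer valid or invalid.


Working backward. After the program, b + s >= vec[k] + c - 3 must hold.
Before the loop (bound <=1), unroll the exhaustion recursion (WP_0 = exit-now case; WP_j = one more guarded iteration, up to j = 1):
  WP_0: (!(vec[0] + 3*b == 9)) && b + s >= vec[k] + c - 3
  WP_1: (vec[0] + 3*b == 9 ==> ((!(3*buf[s] + vec[0] == 9)) && buf[s] + s >= vec[k] + c - 3)) && ((!(vec[0] + 3*b == 9)) ==> b + s >= vec[k] + c - 3)
So before the loop: (vec[0] + 3*b == 9 ==> ((!(3*buf[s] + vec[0] == 9)) && buf[s] + s >= vec[k] + c - 3)) && ((!(vec[0] + 3*b == 9)) ==> b + s >= vec[k] + c - 3)
Before b := 2*s + 8: (vec[0] + 6*s == -15 ==> ((!(3*buf[s] + vec[0] == 9)) && buf[s] + s >= vec[k] + c - 3)) && ((!(vec[0] + 6*s == -15)) ==> 3*s >= vec[k] + c - 11)
Before skip: (vec[0] + 6*s == -15 ==> ((!(3*buf[s] + vec[0] == 9)) && buf[s] + s >= vec[k] + c - 3)) && ((!(vec[0] + 6*s == -15)) ==> 3*s >= vec[k] + c - 11)
The weakest precondition is (vec[0] + 6*s == -15 ==> ((!(3*buf[s] + vec[0] == 9)) && buf[s] + s >= vec[k] + c - 3)) && ((!(vec[0] + 6*s == -15)) ==> 3*s >= vec[k] + c - 11).
Check whether (vec[0] + 6*s == -15 ==> ((!(3*buf[s] + vec[0] == 9)) && buf[s] + s >= vec[k] + c - 2)) && ((!(vec[0] + 6*s == -15)) ==> 3*s >= vec[k] + c - 11) implies it.
Every state satisfying the precondition satisfies the weakest precondition: the implication holds.
Answer: valid


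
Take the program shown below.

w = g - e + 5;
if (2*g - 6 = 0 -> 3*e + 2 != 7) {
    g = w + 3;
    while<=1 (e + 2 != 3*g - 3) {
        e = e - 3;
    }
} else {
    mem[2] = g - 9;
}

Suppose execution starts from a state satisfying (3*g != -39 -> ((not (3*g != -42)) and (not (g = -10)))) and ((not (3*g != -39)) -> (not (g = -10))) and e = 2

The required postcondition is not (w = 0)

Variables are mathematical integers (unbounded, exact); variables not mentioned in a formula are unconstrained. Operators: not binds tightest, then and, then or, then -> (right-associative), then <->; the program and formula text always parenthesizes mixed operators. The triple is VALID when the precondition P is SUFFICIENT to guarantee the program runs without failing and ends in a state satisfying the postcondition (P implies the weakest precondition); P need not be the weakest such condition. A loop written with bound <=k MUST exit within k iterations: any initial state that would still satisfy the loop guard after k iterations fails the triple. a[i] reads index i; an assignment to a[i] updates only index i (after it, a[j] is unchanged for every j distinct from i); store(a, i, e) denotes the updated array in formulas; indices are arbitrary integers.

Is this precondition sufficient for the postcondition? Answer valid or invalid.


Working backward. After the program, not (w = 0) must hold.
Then branch requires (e != 3*w + 4 -> ((not (e != 3*w + 7)) and (not (w = 0)))) and ((not (e != 3*w + 4)) -> (not (w = 0))); else branch requires not (w = 0).
Before the if: ((2*g = 6 -> 3*e != 5) -> ((e != 3*w + 4 -> ((not (e != 3*w + 7)) and (not (w = 0)))) and ((not (e != 3*w + 4)) -> (not (w = 0))))) and ((not (2*g = 6 -> 3*e != 5)) -> (not (w = 0)))
Before w := g - e + 5: ((2*g = 6 -> 3*e != 5) -> ((4*e != 3*g + 19 -> ((not (4*e != 3*g + 22)) and (not (g = e - 5)))) and ((not (4*e != 3*g + 19)) -> (not (g = e - 5))))) and ((not (2*g = 6 -> 3*e != 5)) -> (not (g = e - 5)))
The weakest precondition is ((2*g = 6 -> 3*e != 5) -> ((4*e != 3*g + 19 -> ((not (4*e != 3*g + 22)) and (not (g = e - 5)))) and ((not (4*e != 3*g + 19)) -> (not (g = e - 5))))) and ((not (2*g = 6 -> 3*e != 5)) -> (not (g = e - 5))).
Check whether (3*g != -39 -> ((not (3*g != -42)) and (not (g = -10)))) and ((not (3*g != -39)) -> (not (g = -10))) and e = 2 implies it.
Countermodel: at the initial state e = 2, g = -14, the precondition holds but the weakest precondition fails.
Answer: invalid


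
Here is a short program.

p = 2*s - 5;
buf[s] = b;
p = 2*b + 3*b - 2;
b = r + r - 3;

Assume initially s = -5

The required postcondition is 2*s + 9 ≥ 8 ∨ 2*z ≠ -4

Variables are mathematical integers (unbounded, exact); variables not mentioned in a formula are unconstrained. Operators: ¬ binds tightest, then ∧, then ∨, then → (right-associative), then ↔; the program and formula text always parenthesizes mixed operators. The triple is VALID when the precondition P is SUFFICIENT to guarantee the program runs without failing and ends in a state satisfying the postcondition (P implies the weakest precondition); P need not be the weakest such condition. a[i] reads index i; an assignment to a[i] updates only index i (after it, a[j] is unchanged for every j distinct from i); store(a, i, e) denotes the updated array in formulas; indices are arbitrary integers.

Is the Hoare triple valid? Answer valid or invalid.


Working backward. After the program, the postcondition 2*s + 9 ≥ 8 ∨ 2*z ≠ -4 must hold; in canonical form it is 2*s ≥ -1 ∨ 2*z ≠ -4.
Before b := r + r - 3: 2*s ≥ -1 ∨ 2*z ≠ -4
Before p := 2*b + 3*b - 2: 2*s ≥ -1 ∨ 2*z ≠ -4
Before buf[s] := b: 2*s ≥ -1 ∨ 2*z ≠ -4
Before p := 2*s - 5: 2*s ≥ -1 ∨ 2*z ≠ -4
The weakest precondition is 2*s ≥ -1 ∨ 2*z ≠ -4.
Check whether s = -5 implies it.
Countermodel: at the initial state s = -5, z = -2, the precondition holds but the weakest precondition fails.
Answer: invalid


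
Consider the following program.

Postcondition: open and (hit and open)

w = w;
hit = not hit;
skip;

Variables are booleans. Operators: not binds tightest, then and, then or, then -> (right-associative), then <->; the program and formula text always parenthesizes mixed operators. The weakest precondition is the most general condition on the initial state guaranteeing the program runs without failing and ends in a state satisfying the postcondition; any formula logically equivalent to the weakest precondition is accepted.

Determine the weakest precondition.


Working backward. After the program, the postcondition open and (hit and open) must hold; in canonical form it is open and hit.
Before skip: open and hit
Before hit := not hit: open and (not hit)
Before w := w: open and (not hit)
Answer: WP = open and (not hit)


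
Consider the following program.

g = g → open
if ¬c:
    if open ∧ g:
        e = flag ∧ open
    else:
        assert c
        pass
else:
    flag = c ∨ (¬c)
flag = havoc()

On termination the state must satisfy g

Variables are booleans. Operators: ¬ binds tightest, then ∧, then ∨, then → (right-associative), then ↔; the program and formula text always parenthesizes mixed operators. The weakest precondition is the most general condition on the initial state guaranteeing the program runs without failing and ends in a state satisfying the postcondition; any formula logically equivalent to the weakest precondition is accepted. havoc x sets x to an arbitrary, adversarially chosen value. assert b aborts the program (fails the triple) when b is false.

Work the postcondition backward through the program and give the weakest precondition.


Working backward. After the program, g must hold.
Before havoc flag: g
Then branch requires ((open ∧ g) → g) ∧ ((¬(open ∧ g)) → (c ∧ g)); else branch requires g.
Before the if: ((¬c) → (((open ∧ g) → g) ∧ ((¬(open ∧ g)) → (c ∧ g)))) ∧ (c → g)
Before g := g → open: ((¬c) → (((open ∧ (g → open)) → (g → open)) ∧ ((¬(open ∧ (g → open))) → (c ∧ (g → open))))) ∧ (c → (g → open))
Answer: WP = ((¬c) → (((open ∧ (g → open)) → (g → open)) ∧ ((¬(open ∧ (g → open))) → (c ∧ (g → open))))) ∧ (c → (g → open))


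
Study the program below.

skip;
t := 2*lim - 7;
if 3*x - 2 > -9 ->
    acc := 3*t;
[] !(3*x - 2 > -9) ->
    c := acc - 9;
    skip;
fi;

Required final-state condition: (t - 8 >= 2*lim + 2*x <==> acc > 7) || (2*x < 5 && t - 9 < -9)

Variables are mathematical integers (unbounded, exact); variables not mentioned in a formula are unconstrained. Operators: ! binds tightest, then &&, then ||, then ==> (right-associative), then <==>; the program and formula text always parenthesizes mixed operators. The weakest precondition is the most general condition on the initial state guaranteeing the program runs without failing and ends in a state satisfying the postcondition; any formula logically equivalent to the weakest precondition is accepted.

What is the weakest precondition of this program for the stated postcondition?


Working backward. After the program, the postcondition (t - 8 >= 2*lim + 2*x <==> acc > 7) || (2*x < 5 && t - 9 < -9) must hold; in canonical form it is (t >= 2*lim + 2*x + 8 <==> acc > 7) || (2*x < 5 && t < 0).
Then branch requires (t >= 2*lim + 2*x + 8 <==> 3*t > 7) || (2*x < 5 && t < 0); else branch requires (t >= 2*lim + 2*x + 8 <==> acc > 7) || (2*x < 5 && t < 0).
Before the if: (3*x > -7 ==> ((t >= 2*lim + 2*x + 8 <==> 3*t > 7) || (2*x < 5 && t < 0))) && ((!(3*x > -7)) ==> ((t >= 2*lim + 2*x + 8 <==> acc > 7) || (2*x < 5 && t < 0)))
Before t := 2*lim - 7: (3*x > -7 ==> ((2*x <= -15 <==> 6*lim > 28) || (2*x < 5 && 2*lim < 7))) && ((!(3*x > -7)) ==> ((2*x <= -15 <==> acc > 7) || (2*x < 5 && 2*lim < 7)))
Before skip: (3*x > -7 ==> ((2*x <= -15 <==> 6*lim > 28) || (2*x < 5 && 2*lim < 7))) && ((!(3*x > -7)) ==> ((2*x <= -15 <==> acc > 7) || (2*x < 5 && 2*lim < 7)))
Answer: WP = (3*x > -7 ==> ((2*x <= -15 <==> 6*lim > 28) || (2*x < 5 && 2*lim < 7))) && ((!(3*x > -7)) ==> ((2*x <= -15 <==> acc > 7) || (2*x < 5 && 2*lim < 7)))


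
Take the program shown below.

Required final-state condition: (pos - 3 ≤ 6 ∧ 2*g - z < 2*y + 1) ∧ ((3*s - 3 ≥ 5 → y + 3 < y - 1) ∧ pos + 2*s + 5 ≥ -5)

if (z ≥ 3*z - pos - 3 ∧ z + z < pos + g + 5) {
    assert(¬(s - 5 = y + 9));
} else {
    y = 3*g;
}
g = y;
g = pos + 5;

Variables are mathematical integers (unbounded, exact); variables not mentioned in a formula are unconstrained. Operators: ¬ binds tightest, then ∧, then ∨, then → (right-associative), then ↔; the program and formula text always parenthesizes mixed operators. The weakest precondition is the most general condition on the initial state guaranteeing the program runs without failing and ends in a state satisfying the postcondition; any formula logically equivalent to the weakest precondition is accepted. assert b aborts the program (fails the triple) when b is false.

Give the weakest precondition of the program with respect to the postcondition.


Working backward. After the program, the postcondition (pos - 3 ≤ 6 ∧ 2*g - z < 2*y + 1) ∧ ((3*s - 3 ≥ 5 → y + 3 < y - 1) ∧ pos + 2*s + 5 ≥ -5) must hold; in canonical form it is pos ≤ 9 ∧ 2*g < 2*y + z + 1 ∧ (¬(3*s ≥ 8)) ∧ pos + 2*s ≥ -10.
Before g := pos + 5: pos ≤ 9 ∧ 2*pos < 2*y + z - 9 ∧ (¬(3*s ≥ 8)) ∧ pos + 2*s ≥ -10
Before g := y: pos ≤ 9 ∧ 2*pos < 2*y + z - 9 ∧ (¬(3*s ≥ 8)) ∧ pos + 2*s ≥ -10
Then branch requires (¬(s = y + 14)) ∧ pos ≤ 9 ∧ 2*pos < 2*y + z - 9 ∧ (¬(3*s ≥ 8)) ∧ pos + 2*s ≥ -10; else branch requires pos ≤ 9 ∧ 2*pos < 6*g + z - 9 ∧ (¬(3*s ≥ 8)) ∧ pos + 2*s ≥ -10.
Before the if: ((pos ≥ 2*z - 3 ∧ 2*z < g + pos + 5) → ((¬(s = y + 14)) ∧ pos ≤ 9 ∧ 2*pos < 2*y + z - 9 ∧ (¬(3*s ≥ 8)) ∧ pos + 2*s ≥ -10)) ∧ ((¬(pos ≥ 2*z - 3 ∧ 2*z < g + pos + 5)) → (pos ≤ 9 ∧ 2*pos < 6*g + z - 9 ∧ (¬(3*s ≥ 8)) ∧ pos + 2*s ≥ -10))
Answer: WP = ((pos ≥ 2*z - 3 ∧ 2*z < g + pos + 5) → ((¬(s = y + 14)) ∧ pos ≤ 9 ∧ 2*pos < 2*y + z - 9 ∧ (¬(3*s ≥ 8)) ∧ pos + 2*s ≥ -10)) ∧ ((¬(pos ≥ 2*z - 3 ∧ 2*z < g + pos + 5)) → (pos ≤ 9 ∧ 2*pos < 6*g + z - 9 ∧ (¬(3*s ≥ 8)) ∧ pos + 2*s ≥ -10))


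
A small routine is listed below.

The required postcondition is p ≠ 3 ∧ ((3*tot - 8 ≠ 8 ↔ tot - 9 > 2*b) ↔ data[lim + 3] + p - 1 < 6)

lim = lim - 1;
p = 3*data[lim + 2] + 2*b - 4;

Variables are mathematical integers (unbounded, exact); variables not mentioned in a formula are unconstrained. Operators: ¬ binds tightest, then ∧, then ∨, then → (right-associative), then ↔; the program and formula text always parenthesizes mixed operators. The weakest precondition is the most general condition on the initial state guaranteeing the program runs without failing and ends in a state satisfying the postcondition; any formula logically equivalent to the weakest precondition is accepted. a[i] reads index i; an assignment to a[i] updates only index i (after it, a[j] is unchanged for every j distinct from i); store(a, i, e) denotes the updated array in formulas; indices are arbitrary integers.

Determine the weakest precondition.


Working backward. After the program, the postcondition p ≠ 3 ∧ ((3*tot - 8 ≠ 8 ↔ tot - 9 > 2*b) ↔ data[lim + 3] + p - 1 < 6) must hold; in canonical form it is p ≠ 3 ∧ ((3*tot ≠ 16 ↔ tot > 2*b + 9) ↔ data[lim + 3] + p < 7).
Before p := 3*data[lim + 2] + 2*b - 4: 3*data[lim + 2] + 2*b ≠ 7 ∧ ((3*tot ≠ 16 ↔ tot > 2*b + 9) ↔ 3*data[lim + 2] + data[lim + 3] + 2*b < 11)
Before lim := lim - 1: 3*data[lim + 1] + 2*b ≠ 7 ∧ ((3*tot ≠ 16 ↔ tot > 2*b + 9) ↔ 3*data[lim + 1] + data[lim + 2] + 2*b < 11)
Answer: WP = 3*data[lim + 1] + 2*b ≠ 7 ∧ ((3*tot ≠ 16 ↔ tot > 2*b + 9) ↔ 3*data[lim + 1] + data[lim + 2] + 2*b < 11)


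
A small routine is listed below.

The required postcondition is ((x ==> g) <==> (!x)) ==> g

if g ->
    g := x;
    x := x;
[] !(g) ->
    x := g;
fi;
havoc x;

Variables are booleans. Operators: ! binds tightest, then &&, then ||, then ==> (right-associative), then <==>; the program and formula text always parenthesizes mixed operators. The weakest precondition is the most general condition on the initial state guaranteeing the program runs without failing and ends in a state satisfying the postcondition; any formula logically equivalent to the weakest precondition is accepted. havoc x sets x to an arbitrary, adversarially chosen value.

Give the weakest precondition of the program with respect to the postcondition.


Working backward. After the program, ((x ==> g) <==> (!x)) ==> g must hold.
Before havoc x: ((!g) ==> g) && g
Then branch requires ((!x) ==> x) && x; else branch requires ((!g) ==> g) && g.
Before the if: (g ==> (((!x) ==> x) && x)) && ((!g) ==> (((!g) ==> g) && g))
Answer: WP = (g ==> (((!x) ==> x) && x)) && ((!g) ==> (((!g) ==> g) && g))


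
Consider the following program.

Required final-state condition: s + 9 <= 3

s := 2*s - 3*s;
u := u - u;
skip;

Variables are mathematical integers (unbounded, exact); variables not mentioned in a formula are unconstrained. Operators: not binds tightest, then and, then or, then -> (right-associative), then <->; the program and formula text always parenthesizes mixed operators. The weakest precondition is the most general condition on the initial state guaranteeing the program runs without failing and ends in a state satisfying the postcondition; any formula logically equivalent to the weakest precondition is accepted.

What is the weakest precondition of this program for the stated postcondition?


Working backward. After the program, the postcondition s + 9 <= 3 must hold; in canonical form it is s <= -6.
Before skip: s <= -6
Before u := u - u: s <= -6
Before s := 2*s - 3*s: s >= 6
Answer: WP = s >= 6


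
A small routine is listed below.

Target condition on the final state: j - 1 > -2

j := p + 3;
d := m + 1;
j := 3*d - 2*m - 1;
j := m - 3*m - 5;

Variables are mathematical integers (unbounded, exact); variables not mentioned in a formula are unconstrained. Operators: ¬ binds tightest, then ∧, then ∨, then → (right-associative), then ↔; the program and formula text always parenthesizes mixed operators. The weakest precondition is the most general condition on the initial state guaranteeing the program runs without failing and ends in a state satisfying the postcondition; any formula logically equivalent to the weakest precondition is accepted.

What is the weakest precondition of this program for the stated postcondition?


Working backward. After the program, the postcondition j - 1 > -2 must hold; in canonical form it is j > -1.
Before j := m - 3*m - 5: 2*m < -4
Before j := 3*d - 2*m - 1: 2*m < -4
Before d := m + 1: 2*m < -4
Before j := p + 3: 2*m < -4
Answer: WP = 2*m < -4


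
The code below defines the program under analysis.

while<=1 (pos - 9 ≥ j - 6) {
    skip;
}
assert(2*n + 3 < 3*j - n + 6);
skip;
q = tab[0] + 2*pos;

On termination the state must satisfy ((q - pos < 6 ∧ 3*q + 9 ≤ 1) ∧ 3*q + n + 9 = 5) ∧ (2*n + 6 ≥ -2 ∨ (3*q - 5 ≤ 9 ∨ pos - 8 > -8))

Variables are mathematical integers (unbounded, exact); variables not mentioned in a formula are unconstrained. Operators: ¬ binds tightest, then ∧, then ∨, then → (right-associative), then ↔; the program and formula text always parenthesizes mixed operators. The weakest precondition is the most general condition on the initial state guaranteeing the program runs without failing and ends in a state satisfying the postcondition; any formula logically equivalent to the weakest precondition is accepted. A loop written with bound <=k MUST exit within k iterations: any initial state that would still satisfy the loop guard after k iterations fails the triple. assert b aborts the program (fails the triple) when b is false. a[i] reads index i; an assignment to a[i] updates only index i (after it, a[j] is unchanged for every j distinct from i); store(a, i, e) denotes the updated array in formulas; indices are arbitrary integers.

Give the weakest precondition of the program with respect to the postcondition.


Working backward. After the program, the postcondition ((q - pos < 6 ∧ 3*q + 9 ≤ 1) ∧ 3*q + n + 9 = 5) ∧ (2*n + 6 ≥ -2 ∨ (3*q - 5 ≤ 9 ∨ pos - 8 > -8)) must hold; in canonical form it is q < pos + 6 ∧ 3*q ≤ -8 ∧ n + 3*q = -4 ∧ (2*n ≥ -8 ∨ 3*q ≤ 14 ∨ pos > 0).
Before q := tab[0] + 2*pos: tab[0] + pos < 6 ∧ 3*tab[0] + 6*pos ≤ -8 ∧ 3*tab[0] + n + 6*pos = -4 ∧ (2*n ≥ -8 ∨ 3*tab[0] + 6*pos ≤ 14 ∨ pos > 0)
Before skip: tab[0] + pos < 6 ∧ 3*tab[0] + 6*pos ≤ -8 ∧ 3*tab[0] + n + 6*pos = -4 ∧ (2*n ≥ -8 ∨ 3*tab[0] + 6*pos ≤ 14 ∨ pos > 0)
Before assert 2*n + 3 < 3*j - n + 6: 3*n < 3*j + 3 ∧ tab[0] + pos < 6 ∧ 3*tab[0] + 6*pos ≤ -8 ∧ 3*tab[0] + n + 6*pos = -4 ∧ (2*n ≥ -8 ∨ 3*tab[0] + 6*pos ≤ 14 ∨ pos > 0)
Before the loop (bound <=1), unroll the exhaustion recursion (WP_0 = exit-now case; WP_j = one more guarded iteration, up to j = 1):
  WP_0: (¬(pos ≥ j + 3)) ∧ 3*n < 3*j + 3 ∧ tab[0] + pos < 6 ∧ 3*tab[0] + 6*pos ≤ -8 ∧ 3*tab[0] + n + 6*pos = -4 ∧ (2*n ≥ -8 ∨ 3*tab[0] + 6*pos ≤ 14 ∨ pos > 0)
  WP_1: (pos ≥ j + 3 → ((¬(pos ≥ j + 3)) ∧ 3*n < 3*j + 3 ∧ tab[0] + pos < 6 ∧ 3*tab[0] + 6*pos ≤ -8 ∧ 3*tab[0] + n + 6*pos = -4 ∧ (2*n ≥ -8 ∨ 3*tab[0] + 6*pos ≤ 14 ∨ pos > 0))) ∧ ((¬(pos ≥ j + 3)) → (3*n < 3*j + 3 ∧ tab[0] + pos < 6 ∧ 3*tab[0] + 6*pos ≤ -8 ∧ 3*tab[0] + n + 6*pos = -4 ∧ (2*n ≥ -8 ∨ 3*tab[0] + 6*pos ≤ 14 ∨ pos > 0)))
So before the loop: (pos ≥ j + 3 → ((¬(pos ≥ j + 3)) ∧ 3*n < 3*j + 3 ∧ tab[0] + pos < 6 ∧ 3*tab[0] + 6*pos ≤ -8 ∧ 3*tab[0] + n + 6*pos = -4 ∧ (2*n ≥ -8 ∨ 3*tab[0] + 6*pos ≤ 14 ∨ pos > 0))) ∧ ((¬(pos ≥ j + 3)) → (3*n < 3*j + 3 ∧ tab[0] + pos < 6 ∧ 3*tab[0] + 6*pos ≤ -8 ∧ 3*tab[0] + n + 6*pos = -4 ∧ (2*n ≥ -8 ∨ 3*tab[0] + 6*pos ≤ 14 ∨ pos > 0)))
Answer: WP = (pos ≥ j + 3 → ((¬(pos ≥ j + 3)) ∧ 3*n < 3*j + 3 ∧ tab[0] + pos < 6 ∧ 3*tab[0] + 6*pos ≤ -8 ∧ 3*tab[0] + n + 6*pos = -4 ∧ (2*n ≥ -8 ∨ 3*tab[0] + 6*pos ≤ 14 ∨ pos > 0))) ∧ ((¬(pos ≥ j + 3)) → (3*n < 3*j + 3 ∧ tab[0] + pos < 6 ∧ 3*tab[0] + 6*pos ≤ -8 ∧ 3*tab[0] + n + 6*pos = -4 ∧ (2*n ≥ -8 ∨ 3*tab[0] + 6*pos ≤ 14 ∨ pos > 0)))
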